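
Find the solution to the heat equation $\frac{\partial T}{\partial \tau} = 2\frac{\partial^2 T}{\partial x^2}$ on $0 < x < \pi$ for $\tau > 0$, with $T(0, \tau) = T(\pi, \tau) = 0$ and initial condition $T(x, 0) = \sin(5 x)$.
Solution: Using separation of variables $T = X(x)G(\tau)$:
Eigenfunctions: $\sin(nx)$, $n = 1, 2, 3, \ldots$
General solution: $T(x, \tau) = \sum c_n \sin(nx) e^{-2n^2 \tau}$
Matching $T(x,0) = \sin(5 x)$ term by term: $c_5=1$.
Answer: $T(x, \tau) = e^{-50 \tau} \sin(5 x)$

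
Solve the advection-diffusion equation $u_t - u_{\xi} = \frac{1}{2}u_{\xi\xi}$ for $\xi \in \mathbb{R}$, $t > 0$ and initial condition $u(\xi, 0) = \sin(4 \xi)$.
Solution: Change to a moving frame: let $\eta = \xi + t$, $\sigma = t$ and write $u(\xi,t) = w(\eta,\sigma)$.
By the chain rule $u_t = w_{\sigma} + w_{\eta}$, $u_{\xi} = w_{\eta}$, $u_{\xi\xi} = w_{\eta\eta}$.
Then $u_t - u_{\xi} = w_{\sigma}$: the advection term cancels and the PDE becomes the heat equation $w_{\sigma} = \frac{1}{2}w_{\eta\eta}$ on $\eta \in \mathbb{R}$.
Initial data: $w(\eta,0) = u(\eta,0) = \sin(4 \eta)$.
On $\eta \in \mathbb{R}$ each mode satisfies $(\sin(n\eta))'' = -n^2 \sin(n\eta)$, so $e^{-n^2\sigma/2} \sin(n\eta)$ solves the heat equation; by superposition $w(\eta,\sigma) = \sum c_n e^{-n^2\sigma/2} \sin(n\eta)$.
Reading off the coefficients: $c_4=1$, so $w(\eta,\sigma) = e^{-8 \sigma} \sin(4 \eta)$.
Substituting back $\eta = \xi + t$, $\sigma = t$: $u(\xi,t) = w(\xi + t, t)$.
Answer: $u(\xi, t) = e^{-8 t} \sin(4 \xi + 4 t)$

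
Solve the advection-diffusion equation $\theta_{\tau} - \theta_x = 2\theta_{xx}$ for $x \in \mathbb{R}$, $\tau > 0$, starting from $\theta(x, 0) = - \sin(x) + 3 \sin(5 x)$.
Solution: Moving frame: $\eta = x + \tau$, $\sigma = \tau$, $\theta = u(\eta,\sigma)$, so $\theta_{\tau} = u_{\sigma} + u_{\eta}$ and $\theta_{xx} = u_{\eta\eta}$.
Hence $\theta_{\tau} - \theta_x = u_{\sigma}$ and the PDE becomes the heat equation $u_{\sigma} = 2u_{\eta\eta}$ on $\eta \in \mathbb{R}$.
Initial data: $u(\eta,0) = \theta(\eta,0) = - \sin(\eta) + 3 \sin(5 \eta)$. Each mode $\sin(n\eta)$ decays as $e^{-2n^2\sigma}$ on $\mathbb{R}$, so $u(\eta,\sigma) = \sum c_n e^{-2n^2\sigma} \sin(n\eta)$ with $c_1=-1, c_5=3$: $u(\eta,\sigma) = - e^{-2 \sigma} \sin(\eta) + 3 e^{-50 \sigma} \sin(5 \eta)$.
Substituting back: $\theta(x,\tau) = u(x + \tau, \tau)$.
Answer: $\theta(x, \tau) = - e^{-2 \tau} \sin(\tau + x) + 3 e^{-50 \tau} \sin(5 \tau + 5 x)$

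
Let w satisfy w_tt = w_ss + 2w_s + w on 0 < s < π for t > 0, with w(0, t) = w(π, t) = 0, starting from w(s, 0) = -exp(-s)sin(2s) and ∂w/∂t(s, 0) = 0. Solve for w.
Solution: Substitute w = exp(-s)u.
Then w_s = exp(-s)(u_s - u), w_ss = exp(-s)(u_ss - 2u_s + u), w_tt = exp(-s)u_tt; substituting and dividing by exp(-s), the lower-order terms cancel: u_tt = u_ss (standard wave equation).
Data for u: u(s,0) = exp(s)w(s,0) = -sin(2s); u_t(s,0) = exp(s)w_t(s,0) = 0. The boundary conditions carry over: u(0,t) = u(π,t) = 0.
Separating variables: u = Σ [A_n cos(ω_n t) + B_n sin(ω_n t)] sin(ns), ω_n = n. From ICs: A_2=-1.
So u(s,t) = -sin(2s)cos(2t), and w(s,t) = exp(-s)u(s,t).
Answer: w(s, t) = -exp(-s)sin(2s)cos(2t)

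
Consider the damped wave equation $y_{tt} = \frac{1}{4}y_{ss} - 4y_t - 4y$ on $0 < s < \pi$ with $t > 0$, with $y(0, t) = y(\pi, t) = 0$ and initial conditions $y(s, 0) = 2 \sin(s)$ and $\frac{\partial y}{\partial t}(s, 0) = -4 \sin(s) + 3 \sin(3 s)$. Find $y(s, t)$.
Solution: Substitute $y = e^{-2t}u$, i.e. $u = e^{2t}y$.
By the product rule, $y_t = e^{-2t}(u_t - 2u)$, $y_{tt} = e^{-2t}(u_{tt} - 4u_t + 4u)$, $y_{ss} = e^{-2t}u_{ss}$.
Substituting into the PDE and dividing by $e^{-2t}$: $u_{tt} - 4u_t + 4u = \frac{1}{4}u_{ss} - 4(u_t - 2u) - 4u$.
The lower-order terms cancel, leaving the standard wave equation $u_{tt} = \frac{1}{4}u_{ss}$.
Initial data for $u$: $u(s,0) = y(s,0) = 2 \sin(s)$; $u_t(s,0) = y_t(s,0) + 2y(s,0) = 3 \sin(3 s)$. The boundary conditions carry over: $u(0,t) = u(\pi,t) = 0$.
Solve for $u$:
  Using separation of variables $u = X(s)T(t)$:
  Eigenfunctions: $\sin(ns)$, $n = 1, 2, 3, \ldots$
  General solution: $u(s, t) = \sum [A_n \cos(n t/2) + B_n \sin(n t/2)] \sin(ns)$
  From $u(s,0) = 2 \sin(s)$: $A_1=2$. From $u_t(s,0) = 3 \sin(3 s)$, using $u_t(s,0) = \sum \omega_n B_n \sin(ns)$ with $\omega_n = n/2$: $B_3 = 3/(3/2) = 2$.
Hence $u(s,t) = 2 \sin(s) \cos(t/2) + 2 \sin(3 s) \sin(3 t/2)$.
Transform back: $y(s,t) = e^{-2t}u(s,t)$.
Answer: $y(s, t) = 2 e^{-2 t} \sin(s) \cos(t/2) + 2 e^{-2 t} \sin(3 s) \sin(3 t/2)$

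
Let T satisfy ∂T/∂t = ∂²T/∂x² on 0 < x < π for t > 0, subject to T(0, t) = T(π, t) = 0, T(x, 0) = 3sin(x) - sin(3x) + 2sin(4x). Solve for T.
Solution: Separating variables: T = Σ c_n exp(-n²t) sin(nx). From T(x,0) = 3sin(x) - sin(3x) + 2sin(4x): c_1=3, c_3=-1, c_4=2.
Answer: T(x, t) = 3exp(-t)sin(x) - exp(-9t)sin(3x) + 2exp(-16t)sin(4x)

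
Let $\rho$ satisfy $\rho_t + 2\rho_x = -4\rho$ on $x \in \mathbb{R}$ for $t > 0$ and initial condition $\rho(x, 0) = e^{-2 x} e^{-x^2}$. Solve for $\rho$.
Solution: Substitute $\rho = e^{-2x}u$, i.e. $u = e^{2x}\rho$.
By the product rule, $\rho_x = e^{-2x}(u_x - 2u)$, $\rho_t = e^{-2x}u_t$.
Substituting into the PDE and dividing by $e^{-2x}$: $u_t + 2(u_x - 2u) = -4u$.
The lower-order terms cancel, leaving the standard advection equation $u_t + 2u_x = 0$.
Initial data for $u$: $u(x,0) = e^{2x}\rho(x,0) = e^{-x^2}$.
Solve for $u$:
  By method of characteristics (waves move right with speed 2):
  Along characteristics $x - 2t =$ const, $u$ is constant, so $u(x,t) = f(x - 2t)$ with $f = u( \cdot , 0)$.
Hence $u(x,t) = e^{-(-2 t + x)^2}$.
Transform back: $\rho(x,t) = e^{-2x}u(x,t)$.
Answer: $\rho(x, t) = e^{-2 x} e^{-(-2 t + x)^2}$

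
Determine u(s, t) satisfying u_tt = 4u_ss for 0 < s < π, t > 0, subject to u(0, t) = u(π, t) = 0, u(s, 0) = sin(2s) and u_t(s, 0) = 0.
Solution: Separating variables: u = Σ [A_n cos(ω_n t) + B_n sin(ω_n t)] sin(ns), ω_n = 2n. From ICs: A_2=1.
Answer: u(s, t) = sin(2s)cos(4t)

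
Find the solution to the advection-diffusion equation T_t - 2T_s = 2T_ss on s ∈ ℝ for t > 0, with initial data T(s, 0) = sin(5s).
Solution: Change to a moving frame: let η = s + 2t, σ = t and write T(s,t) = u(η,σ).
By the chain rule T_t = u_σ + 2u_η, T_s = u_η, T_ss = u_ηη.
Then T_t - 2T_s = u_σ: the advection term cancels and the PDE becomes the heat equation u_σ = 2u_ηη on η ∈ ℝ.
Initial data: u(η,0) = T(η,0) = sin(5η).
On η ∈ ℝ each mode satisfies (sin(nη))″ = -n² sin(nη), so exp(-2n²σ) sin(nη) solves the heat equation; by superposition u(η,σ) = Σ c_n exp(-2n²σ) sin(nη).
Reading off the coefficients: c_5=1, so u(η,σ) = exp(-50σ)sin(5η).
Substituting back η = s + 2t, σ = t: T(s,t) = u(s + 2t, t).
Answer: T(s, t) = exp(-50t)sin(5s + 10t)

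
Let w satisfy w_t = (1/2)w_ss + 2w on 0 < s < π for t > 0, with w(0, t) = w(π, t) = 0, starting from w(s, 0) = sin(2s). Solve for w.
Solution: Substitute w = exp(2t)u.
Then w_t = exp(2t)(u_t + 2u), w_ss = exp(2t)u_ss; substituting and dividing by exp(2t), the lower-order terms cancel: u_t = (1/2)u_ss (standard heat equation).
Data for u: u(s,0) = w(s,0) = sin(2s). The boundary conditions carry over: u(0,t) = u(π,t) = 0.
Separating variables: u = Σ c_n exp(-n²t/2) sin(ns). From u(s,0) = sin(2s): c_2=1.
So u(s,t) = exp(-2t)sin(2s), and w(s,t) = exp(2t)u(s,t).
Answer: w(s, t) = sin(2s)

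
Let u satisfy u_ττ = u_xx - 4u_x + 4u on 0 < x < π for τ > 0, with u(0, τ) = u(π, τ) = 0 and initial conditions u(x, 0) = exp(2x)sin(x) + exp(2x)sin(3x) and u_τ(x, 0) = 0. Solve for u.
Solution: Substitute u = exp(2x)w.
Then u_x = exp(2x)(w_x + 2w), u_xx = exp(2x)(w_xx + 4w_x + 4w), u_ττ = exp(2x)w_ττ; substituting and dividing by exp(2x), the lower-order terms cancel: w_ττ = w_xx (standard wave equation).
Data for w: w(x,0) = exp(-2x)u(x,0) = sin(x) + sin(3x); w_τ(x,0) = exp(-2x)u_τ(x,0) = 0. The boundary conditions carry over: w(0,τ) = w(π,τ) = 0.
Separating variables: w = Σ [A_n cos(ω_n τ) + B_n sin(ω_n τ)] sin(nx), ω_n = n. From ICs: A_1=1, A_3=1.
So w(x,τ) = sin(x)cos(τ) + sin(3x)cos(3τ), and u(x,τ) = exp(2x)w(x,τ).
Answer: u(x, τ) = exp(2x)sin(x)cos(τ) + exp(2x)sin(3x)cos(3τ)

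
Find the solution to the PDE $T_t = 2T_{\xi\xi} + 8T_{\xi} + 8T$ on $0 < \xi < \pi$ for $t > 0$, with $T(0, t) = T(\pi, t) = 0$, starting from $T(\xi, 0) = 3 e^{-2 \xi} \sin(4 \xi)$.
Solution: Substitute $T = e^{-2\xi}u$.
Then $T_{\xi} = e^{-2\xi}(u_{\xi} - 2u)$, $T_{\xi\xi} = e^{-2\xi}(u_{\xi\xi} - 4u_{\xi} + 4u)$, $T_t = e^{-2\xi}u_t$; substituting and dividing by $e^{-2\xi}$, the lower-order terms cancel: $u_t = 2u_{\xi\xi}$ (standard heat equation).
Data for $u$: $u(\xi,0) = e^{2\xi}T(\xi,0) = 3 \sin(4 \xi)$. The boundary conditions carry over: $u(0,t) = u(\pi,t) = 0$.
Separating variables: $u = \sum c_n e^{-2n^2t} \sin(n\xi)$. From $u(\xi,0) = 3 \sin(4 \xi)$: $c_4=3$.
So $u(\xi,t) = 3 e^{-32 t} \sin(4 \xi)$, and $T(\xi,t) = e^{-2\xi}u(\xi,t)$.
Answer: $T(\xi, t) = 3 e^{-2 \xi} e^{-32 t} \sin(4 \xi)$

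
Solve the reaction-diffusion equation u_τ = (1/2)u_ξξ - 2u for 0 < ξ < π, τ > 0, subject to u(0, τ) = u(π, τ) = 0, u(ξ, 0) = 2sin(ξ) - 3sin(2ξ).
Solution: Substitute u = exp(-2τ)w, i.e. w = exp(2τ)u.
By the product rule, u_τ = exp(-2τ)(w_τ - 2w), u_ξξ = exp(-2τ)w_ξξ.
Substituting into the PDE and dividing by exp(-2τ): w_τ - 2w = (1/2)w_ξξ - 2w.
The lower-order terms cancel, leaving the standard heat equation w_τ = (1/2)w_ξξ.
Initial data for w: w(ξ,0) = u(ξ,0) = 2sin(ξ) - 3sin(2ξ). The boundary conditions carry over: w(0,τ) = w(π,τ) = 0.
Solve for w:
  Using separation of variables w = X(ξ)T(τ):
  Eigenfunctions: sin(nξ), n = 1, 2, 3, ...
  General solution: w(ξ, τ) = Σ c_n sin(nξ) exp(-n² τ/2)
  Matching w(ξ,0) = 2sin(ξ) - 3sin(2ξ) term by term: c_1=2, c_2=-3.
Hence w(ξ,τ) = -3exp(-2τ)sin(2ξ) + 2exp(-τ/2)sin(ξ).
Transform back: u(ξ,τ) = exp(-2τ)w(ξ,τ).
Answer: u(ξ, τ) = -3exp(-4τ)sin(2ξ) + 2exp(-5τ/2)sin(ξ)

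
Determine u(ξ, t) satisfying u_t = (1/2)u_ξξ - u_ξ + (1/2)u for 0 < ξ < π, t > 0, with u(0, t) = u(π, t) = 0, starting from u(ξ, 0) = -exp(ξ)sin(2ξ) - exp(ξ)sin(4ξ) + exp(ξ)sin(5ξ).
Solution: Substitute u = exp(ξ)w, i.e. w = exp(-ξ)u.
By the product rule, u_ξ = exp(ξ)(w_ξ + w), u_ξξ = exp(ξ)(w_ξξ + 2w_ξ + w), u_t = exp(ξ)w_t.
Substituting into the PDE and dividing by exp(ξ): w_t = (1/2)(w_ξξ + 2w_ξ + w) - (w_ξ + w) + (1/2)w.
The lower-order terms cancel, leaving the standard heat equation w_t = (1/2)w_ξξ.
Initial data for w: w(ξ,0) = exp(-ξ)u(ξ,0) = -sin(2ξ) - sin(4ξ) + sin(5ξ). The boundary conditions carry over: w(0,t) = w(π,t) = 0.
Solve for w:
  Using separation of variables w = X(ξ)T(t):
  Eigenfunctions: sin(nξ), n = 1, 2, 3, ...
  General solution: w(ξ, t) = Σ c_n sin(nξ) exp(-n² t/2)
  Matching w(ξ,0) = -sin(2ξ) - sin(4ξ) + sin(5ξ) term by term: c_2=-1, c_4=-1, c_5=1.
Hence w(ξ,t) = -exp(-2t)sin(2ξ) - exp(-8t)sin(4ξ) + exp(-25t/2)sin(5ξ).
Transform back: u(ξ,t) = exp(ξ)w(ξ,t).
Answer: u(ξ, t) = -exp(-2t)exp(ξ)sin(2ξ) - exp(-8t)exp(ξ)sin(4ξ) + exp(-25t/2)exp(ξ)sin(5ξ)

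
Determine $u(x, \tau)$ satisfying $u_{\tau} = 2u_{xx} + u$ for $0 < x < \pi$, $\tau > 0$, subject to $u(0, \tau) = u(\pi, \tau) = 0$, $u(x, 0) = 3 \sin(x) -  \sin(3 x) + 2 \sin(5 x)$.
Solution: Substitute $u = e^{\tau}w$.
Then $u_{\tau} = e^{\tau}(w_{\tau} + w)$, $u_{xx} = e^{\tau}w_{xx}$; substituting and dividing by $e^{\tau}$, the lower-order terms cancel: $w_{\tau} = 2w_{xx}$ (standard heat equation).
Data for $w$: $w(x,0) = u(x,0) = 3 \sin(x) - \sin(3 x) + 2 \sin(5 x)$. The boundary conditions carry over: $w(0,\tau) = w(\pi,\tau) = 0$.
Separating variables: $w = \sum c_n e^{-2n^2\tau} \sin(nx)$. From $w(x,0) = 3 \sin(x) - \sin(3 x) + 2 \sin(5 x)$: $c_1=3, c_3=-1, c_5=2$.
So $w(x,\tau) = 3 e^{-2 \tau} \sin(x) - e^{-18 \tau} \sin(3 x) + 2 e^{-50 \tau} \sin(5 x)$, and $u(x,\tau) = e^{\tau}w(x,\tau)$.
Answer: $u(x, \tau) = 3 e^{-\tau} \sin(x) -  e^{-17 \tau} \sin(3 x) + 2 e^{-49 \tau} \sin(5 x)$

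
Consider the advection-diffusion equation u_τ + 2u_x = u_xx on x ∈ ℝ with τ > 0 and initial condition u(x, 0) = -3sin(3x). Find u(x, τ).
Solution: Change to a moving frame: let η = x - 2τ, σ = τ and write u(x,τ) = w(η,σ).
By the chain rule u_τ = w_σ - 2w_η, u_x = w_η, u_xx = w_ηη.
Then u_τ + 2u_x = w_σ: the advection term cancels and the PDE becomes the heat equation w_σ = w_ηη on η ∈ ℝ.
Initial data: w(η,0) = u(η,0) = -3sin(3η).
On η ∈ ℝ each mode satisfies (sin(nη))″ = -n² sin(nη), so exp(-n²σ) sin(nη) solves the heat equation; by superposition w(η,σ) = Σ c_n exp(-n²σ) sin(nη).
Reading off the coefficients: c_3=-3, so w(η,σ) = -3exp(-9σ)sin(3η).
Substituting back η = x - 2τ, σ = τ: u(x,τ) = w(x - 2τ, τ).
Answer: u(x, τ) = -3exp(-9τ)sin(3x - 6τ)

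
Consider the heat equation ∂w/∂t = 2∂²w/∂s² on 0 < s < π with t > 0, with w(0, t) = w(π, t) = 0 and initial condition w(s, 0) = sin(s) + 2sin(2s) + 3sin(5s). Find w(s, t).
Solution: Separating variables: w = Σ c_n exp(-2n²t) sin(ns). From w(s,0) = sin(s) + 2sin(2s) + 3sin(5s): c_1=1, c_2=2, c_5=3.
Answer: w(s, t) = exp(-2t)sin(s) + 2exp(-8t)sin(2s) + 3exp(-50t)sin(5s)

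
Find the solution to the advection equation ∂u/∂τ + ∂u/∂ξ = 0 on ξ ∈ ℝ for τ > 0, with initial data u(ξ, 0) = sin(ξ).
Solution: By method of characteristics (waves move right with speed 1):
Along characteristics ξ - τ = const, u is constant, so u(ξ,τ) = f(ξ - τ) with f = u(·, 0).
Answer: u(ξ, τ) = sin(ξ - τ)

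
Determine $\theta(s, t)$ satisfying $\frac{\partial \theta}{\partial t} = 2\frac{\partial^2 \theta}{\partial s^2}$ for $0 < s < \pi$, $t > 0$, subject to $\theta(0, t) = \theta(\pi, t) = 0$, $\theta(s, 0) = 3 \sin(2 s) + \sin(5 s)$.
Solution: Using separation of variables $\theta = X(s)G(t)$:
Eigenfunctions: $\sin(ns)$, $n = 1, 2, 3, \ldots$
General solution: $\theta(s, t) = \sum c_n \sin(ns) e^{-2n^2 t}$
Matching $\theta(s,0) = 3 \sin(2 s) + \sin(5 s)$ term by term: $c_2=3, c_5=1$.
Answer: $\theta(s, t) = 3 e^{-8 t} \sin(2 s) + e^{-50 t} \sin(5 s)$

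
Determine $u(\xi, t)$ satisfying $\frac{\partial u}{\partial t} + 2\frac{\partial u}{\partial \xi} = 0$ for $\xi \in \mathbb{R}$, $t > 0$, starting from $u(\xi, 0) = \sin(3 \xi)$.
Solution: By method of characteristics (waves move right with speed 2):
Along characteristics $\xi - 2t =$ const, $u$ is constant, so $u(\xi,t) = f(\xi - 2t)$ with $f = u( \cdot , 0)$.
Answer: $u(\xi, t) = \sin(3 \xi - 6 t)$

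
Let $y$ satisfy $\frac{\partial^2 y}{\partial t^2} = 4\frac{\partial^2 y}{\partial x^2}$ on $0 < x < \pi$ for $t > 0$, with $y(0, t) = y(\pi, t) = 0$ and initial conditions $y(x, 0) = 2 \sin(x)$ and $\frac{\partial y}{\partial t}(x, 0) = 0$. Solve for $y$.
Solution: Separating variables: $y = \sum [A_n \cos(\omega_n t) + B_n \sin(\omega_n t)] \sin(nx)$, $\omega_n = 2n$. From ICs: $A_1=2$.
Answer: $y(x, t) = 2 \sin(x) \cos(2 t)$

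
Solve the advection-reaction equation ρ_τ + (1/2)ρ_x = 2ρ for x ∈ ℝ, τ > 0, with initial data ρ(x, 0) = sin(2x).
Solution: Substitute ρ = exp(2τ)u, i.e. u = exp(-2τ)ρ.
By the product rule, ρ_τ = exp(2τ)(u_τ + 2u), ρ_x = exp(2τ)u_x.
Substituting into the PDE and dividing by exp(2τ): u_τ + 2u + (1/2)u_x = 2u.
The lower-order terms cancel, leaving the standard advection equation u_τ + (1/2)u_x = 0.
Initial data for u: u(x,0) = ρ(x,0) = sin(2x).
Solve for u:
  By method of characteristics (waves move right with speed 1/2):
  Along characteristics x - (1/2)τ = const, u is constant, so u(x,τ) = f(x - (1/2)τ) with f = u(·, 0).
Hence u(x,τ) = sin(2x - τ).
Transform back: ρ(x,τ) = exp(2τ)u(x,τ).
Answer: ρ(x, τ) = exp(2τ)sin(2x - τ)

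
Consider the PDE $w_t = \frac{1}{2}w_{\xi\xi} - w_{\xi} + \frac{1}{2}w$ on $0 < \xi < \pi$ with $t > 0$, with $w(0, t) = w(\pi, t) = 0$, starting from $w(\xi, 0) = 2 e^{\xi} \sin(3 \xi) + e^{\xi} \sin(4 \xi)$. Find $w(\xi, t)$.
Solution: Substitute $w = e^{\xi}u$.
Then $w_{\xi} = e^{\xi}(u_{\xi} + u)$, $w_{\xi\xi} = e^{\xi}(u_{\xi\xi} + 2u_{\xi} + u)$, $w_t = e^{\xi}u_t$; substituting and dividing by $e^{\xi}$, the lower-order terms cancel: $u_t = \frac{1}{2}u_{\xi\xi}$ (standard heat equation).
Data for $u$: $u(\xi,0) = e^{-\xi}w(\xi,0) = 2 \sin(3 \xi) + \sin(4 \xi)$. The boundary conditions carry over: $u(0,t) = u(\pi,t) = 0$.
Separating variables: $u = \sum c_n e^{-n^2t/2} \sin(n\xi)$. From $u(\xi,0) = 2 \sin(3 \xi) + \sin(4 \xi)$: $c_3=2, c_4=1$.
So $u(\xi,t) = e^{-8 t} \sin(4 \xi) + 2 e^{-9 t/2} \sin(3 \xi)$, and $w(\xi,t) = e^{\xi}u(\xi,t)$.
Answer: $w(\xi, t) = e^{\xi} e^{-8 t} \sin(4 \xi) + 2 e^{\xi} e^{-9 t/2} \sin(3 \xi)$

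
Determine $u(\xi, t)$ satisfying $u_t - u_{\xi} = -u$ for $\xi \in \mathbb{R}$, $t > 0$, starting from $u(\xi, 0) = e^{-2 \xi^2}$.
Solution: Substitute $u = e^{-t}w$.
Then $u_t = e^{-t}(w_t - w)$, $u_{\xi} = e^{-t}w_{\xi}$; substituting and dividing by $e^{-t}$, the lower-order terms cancel: $w_t - w_{\xi} = 0$ (standard advection equation).
Data for $w$: $w(\xi,0) = u(\xi,0) = e^{-2 \xi^2}$.
By characteristics ($d\xi/dt = -1$), $w(\xi,t) = f(\xi + t)$ with $f = w( \cdot , 0)$.
So $w(\xi,t) = e^{-2 (t + \xi)^2}$, and $u(\xi,t) = e^{-t}w(\xi,t)$.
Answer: $u(\xi, t) = e^{-t} e^{-2 (\xi + t)^2}$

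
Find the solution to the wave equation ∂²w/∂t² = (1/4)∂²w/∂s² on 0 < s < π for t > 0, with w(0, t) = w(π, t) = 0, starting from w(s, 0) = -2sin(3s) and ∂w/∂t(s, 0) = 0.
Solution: Using separation of variables w = X(s)T(t):
Eigenfunctions: sin(ns), n = 1, 2, 3, ...
General solution: w(s, t) = Σ [A_n cos(n t/2) + B_n sin(n t/2)] sin(ns)
From w(s,0) = -2sin(3s): A_3=-2. From w_t(s,0) = 0: all B_n = 0.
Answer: w(s, t) = -2sin(3s)cos(3t/2)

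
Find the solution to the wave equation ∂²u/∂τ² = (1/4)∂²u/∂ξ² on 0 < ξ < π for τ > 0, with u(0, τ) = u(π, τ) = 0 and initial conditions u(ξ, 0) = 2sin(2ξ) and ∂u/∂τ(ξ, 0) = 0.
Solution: Using separation of variables u = X(ξ)T(τ):
Eigenfunctions: sin(nξ), n = 1, 2, 3, ...
General solution: u(ξ, τ) = Σ [A_n cos(n τ/2) + B_n sin(n τ/2)] sin(nξ)
From u(ξ,0) = 2sin(2ξ): A_2=2. From u_τ(ξ,0) = 0: all B_n = 0.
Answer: u(ξ, τ) = 2sin(2ξ)cos(τ)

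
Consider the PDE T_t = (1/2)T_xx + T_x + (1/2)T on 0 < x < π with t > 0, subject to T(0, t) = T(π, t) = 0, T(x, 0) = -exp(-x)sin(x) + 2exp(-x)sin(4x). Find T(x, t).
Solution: Substitute T = exp(-x)u, i.e. u = exp(x)T.
By the product rule, T_x = exp(-x)(u_x - u), T_xx = exp(-x)(u_xx - 2u_x + u), T_t = exp(-x)u_t.
Substituting into the PDE and dividing by exp(-x): u_t = (1/2)(u_xx - 2u_x + u) + (u_x - u) + (1/2)u.
The lower-order terms cancel, leaving the standard heat equation u_t = (1/2)u_xx.
Initial data for u: u(x,0) = exp(x)T(x,0) = -sin(x) + 2sin(4x). The boundary conditions carry over: u(0,t) = u(π,t) = 0.
Solve for u:
  Using separation of variables u = X(x)G(t):
  Eigenfunctions: sin(nx), n = 1, 2, 3, ...
  General solution: u(x, t) = Σ c_n sin(nx) exp(-n² t/2)
  Matching u(x,0) = -sin(x) + 2sin(4x) term by term: c_1=-1, c_4=2.
Hence u(x,t) = 2exp(-8t)sin(4x) - exp(-t/2)sin(x).
Transform back: T(x,t) = exp(-x)u(x,t).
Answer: T(x, t) = 2exp(-8t)exp(-x)sin(4x) - exp(-t/2)exp(-x)sin(x)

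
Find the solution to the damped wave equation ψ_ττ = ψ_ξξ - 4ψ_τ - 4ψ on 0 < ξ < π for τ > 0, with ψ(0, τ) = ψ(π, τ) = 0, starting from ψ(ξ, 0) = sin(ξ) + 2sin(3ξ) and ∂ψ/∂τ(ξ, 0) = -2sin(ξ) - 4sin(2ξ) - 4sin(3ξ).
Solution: Substitute ψ = exp(-2τ)u, i.e. u = exp(2τ)ψ.
By the product rule, ψ_τ = exp(-2τ)(u_τ - 2u), ψ_ττ = exp(-2τ)(u_ττ - 4u_τ + 4u), ψ_ξξ = exp(-2τ)u_ξξ.
Substituting into the PDE and dividing by exp(-2τ): u_ττ - 4u_τ + 4u = u_ξξ - 4(u_τ - 2u) - 4u.
The lower-order terms cancel, leaving the standard wave equation u_ττ = u_ξξ.
Initial data for u: u(ξ,0) = ψ(ξ,0) = sin(ξ) + 2sin(3ξ); u_τ(ξ,0) = ψ_τ(ξ,0) + 2ψ(ξ,0) = -4sin(2ξ). The boundary conditions carry over: u(0,τ) = u(π,τ) = 0.
Solve for u:
  Using separation of variables u = X(ξ)T(τ):
  Eigenfunctions: sin(nξ), n = 1, 2, 3, ...
  General solution: u(ξ, τ) = Σ [A_n cos(n τ) + B_n sin(n τ)] sin(nξ)
  From u(ξ,0) = sin(ξ) + 2sin(3ξ): A_1=1, A_3=2. From u_τ(ξ,0) = -4sin(2ξ), using u_τ(ξ,0) = Σ ω_n B_n sin(nξ) with ω_n = n: B_2 = (-4)/2 = -2.
Hence u(ξ,τ) = sin(ξ)cos(τ) - 2sin(2ξ)sin(2τ) + 2sin(3ξ)cos(3τ).
Transform back: ψ(ξ,τ) = exp(-2τ)u(ξ,τ).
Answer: ψ(ξ, τ) = exp(-2τ)sin(ξ)cos(τ) - 2exp(-2τ)sin(2ξ)sin(2τ) + 2exp(-2τ)sin(3ξ)cos(3τ)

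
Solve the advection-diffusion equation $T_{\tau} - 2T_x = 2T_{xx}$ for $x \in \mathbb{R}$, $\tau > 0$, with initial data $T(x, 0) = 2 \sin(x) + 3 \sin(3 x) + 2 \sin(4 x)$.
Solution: Change to a moving frame: let $\eta = x + 2\tau$, $\sigma = \tau$ and write $T(x,\tau) = u(\eta,\sigma)$.
By the chain rule $T_{\tau} = u_{\sigma} + 2u_{\eta}$, $T_x = u_{\eta}$, $T_{xx} = u_{\eta\eta}$.
Then $T_{\tau} - 2T_x = u_{\sigma}$: the advection term cancels and the PDE becomes the heat equation $u_{\sigma} = 2u_{\eta\eta}$ on $\eta \in \mathbb{R}$.
Initial data: $u(\eta,0) = T(\eta,0) = 2 \sin(\eta) + 3 \sin(3 \eta) + 2 \sin(4 \eta)$.
On $\eta \in \mathbb{R}$ each mode satisfies $(\sin(n\eta))'' = -n^2 \sin(n\eta)$, so $e^{-2n^2\sigma} \sin(n\eta)$ solves the heat equation; by superposition $u(\eta,\sigma) = \sum c_n e^{-2n^2\sigma} \sin(n\eta)$.
Reading off the coefficients: $c_1=2, c_3=3, c_4=2$, so $u(\eta,\sigma) = 2 e^{-2 \sigma} \sin(\eta) + 3 e^{-18 \sigma} \sin(3 \eta) + 2 e^{-32 \sigma} \sin(4 \eta)$.
Substituting back $\eta = x + 2\tau$, $\sigma = \tau$: $T(x,\tau) = u(x + 2\tau, \tau)$.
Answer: $T(x, \tau) = 2 e^{-2 \tau} \sin(2 \tau + x) + 3 e^{-18 \tau} \sin(6 \tau + 3 x) + 2 e^{-32 \tau} \sin(8 \tau + 4 x)$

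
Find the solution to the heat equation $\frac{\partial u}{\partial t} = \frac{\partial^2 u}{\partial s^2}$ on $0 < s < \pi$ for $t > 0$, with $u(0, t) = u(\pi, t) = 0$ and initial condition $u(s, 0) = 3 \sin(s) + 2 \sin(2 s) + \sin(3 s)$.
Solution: Separating variables: $u = \sum c_n e^{-n^2t} \sin(ns)$. From $u(s,0) = 3 \sin(s) + 2 \sin(2 s) + \sin(3 s)$: $c_1=3, c_2=2, c_3=1$.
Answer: $u(s, t) = 3 e^{-t} \sin(s) + 2 e^{-4 t} \sin(2 s) + e^{-9 t} \sin(3 s)$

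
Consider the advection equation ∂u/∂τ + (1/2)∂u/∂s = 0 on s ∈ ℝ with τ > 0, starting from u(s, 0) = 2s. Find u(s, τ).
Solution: By method of characteristics (waves move right with speed 1/2):
Along characteristics s - (1/2)τ = const, u is constant, so u(s,τ) = f(s - (1/2)τ) with f = u(·, 0).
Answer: u(s, τ) = 2s - τ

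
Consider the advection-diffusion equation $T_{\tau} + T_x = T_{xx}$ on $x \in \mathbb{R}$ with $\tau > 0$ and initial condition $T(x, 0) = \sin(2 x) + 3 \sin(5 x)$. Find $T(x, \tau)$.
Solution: Moving frame: $\eta = x - \tau$, $\sigma = \tau$, $T = u(\eta,\sigma)$, so $T_{\tau} = u_{\sigma} - u_{\eta}$ and $T_{xx} = u_{\eta\eta}$.
Hence $T_{\tau} + T_x = u_{\sigma}$ and the PDE becomes the heat equation $u_{\sigma} = u_{\eta\eta}$ on $\eta \in \mathbb{R}$.
Initial data: $u(\eta,0) = T(\eta,0) = \sin(2 \eta) + 3 \sin(5 \eta)$. Each mode $\sin(n\eta)$ decays as $e^{-n^2\sigma}$ on $\mathbb{R}$, so $u(\eta,\sigma) = \sum c_n e^{-n^2\sigma} \sin(n\eta)$ with $c_2=1, c_5=3$: $u(\eta,\sigma) = e^{-4 \sigma} \sin(2 \eta) + 3 e^{-25 \sigma} \sin(5 \eta)$.
Substituting back: $T(x,\tau) = u(x - \tau, \tau)$.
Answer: $T(x, \tau) = - e^{-4 \tau} \sin(2 \tau - 2 x) - 3 e^{-25 \tau} \sin(5 \tau - 5 x)$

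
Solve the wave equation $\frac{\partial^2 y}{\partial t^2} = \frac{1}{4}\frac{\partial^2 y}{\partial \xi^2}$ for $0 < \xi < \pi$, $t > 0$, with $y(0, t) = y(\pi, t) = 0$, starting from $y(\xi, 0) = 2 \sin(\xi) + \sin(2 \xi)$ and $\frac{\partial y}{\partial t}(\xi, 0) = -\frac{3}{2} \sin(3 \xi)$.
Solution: Using separation of variables $y = X(\xi)T(t)$:
Eigenfunctions: $\sin(n\xi)$, $n = 1, 2, 3, \ldots$
General solution: $y(\xi, t) = \sum [A_n \cos(n t/2) + B_n \sin(n t/2)] \sin(n\xi)$
From $y(\xi,0) = 2 \sin(\xi) + \sin(2 \xi)$: $A_1=2, A_2=1$. From $y_t(\xi,0) = -\frac{3}{2} \sin(3 \xi)$, using $y_t(\xi,0) = \sum \omega_n B_n \sin(n\xi)$ with $\omega_n = n/2$: $B_3 = (-3/2)/(3/2) = -1$.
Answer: $y(\xi, t) = 2 \sin(\xi) \cos(t/2) + \sin(2 \xi) \cos(t) -  \sin(3 \xi) \sin(3 t/2)$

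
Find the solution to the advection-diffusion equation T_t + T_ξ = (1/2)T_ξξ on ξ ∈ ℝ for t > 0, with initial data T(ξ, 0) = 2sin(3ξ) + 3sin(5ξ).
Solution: Moving frame: η = ξ - t, σ = t, T = u(η,σ), so T_t = u_σ - u_η and T_ξξ = u_ηη.
Hence T_t + T_ξ = u_σ and the PDE becomes the heat equation u_σ = (1/2)u_ηη on η ∈ ℝ.
Initial data: u(η,0) = T(η,0) = 2sin(3η) + 3sin(5η). Each mode sin(nη) decays as exp(-n²σ/2) on ℝ, so u(η,σ) = Σ c_n exp(-n²σ/2) sin(nη) with c_3=2, c_5=3: u(η,σ) = 2exp(-9σ/2)sin(3η) + 3exp(-25σ/2)sin(5η).
Substituting back: T(ξ,t) = u(ξ - t, t).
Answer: T(ξ, t) = -2exp(-9t/2)sin(3t - 3ξ) - 3exp(-25t/2)sin(5t - 5ξ)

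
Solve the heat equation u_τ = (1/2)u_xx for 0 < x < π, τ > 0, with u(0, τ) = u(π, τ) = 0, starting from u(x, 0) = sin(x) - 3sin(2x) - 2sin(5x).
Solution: Separating variables: u = Σ c_n exp(-n²τ/2) sin(nx). From u(x,0) = sin(x) - 3sin(2x) - 2sin(5x): c_1=1, c_2=-3, c_5=-2.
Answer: u(x, τ) = -3exp(-2τ)sin(2x) + exp(-τ/2)sin(x) - 2exp(-25τ/2)sin(5x)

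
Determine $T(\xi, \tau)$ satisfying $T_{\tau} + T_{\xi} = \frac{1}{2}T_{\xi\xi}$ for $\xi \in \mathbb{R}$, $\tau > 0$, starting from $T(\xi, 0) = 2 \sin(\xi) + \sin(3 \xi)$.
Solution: Change to a moving frame: let $\eta = \xi - \tau$, $\sigma = \tau$ and write $T(\xi,\tau) = u(\eta,\sigma)$.
By the chain rule $T_{\tau} = u_{\sigma} - u_{\eta}$, $T_{\xi} = u_{\eta}$, $T_{\xi\xi} = u_{\eta\eta}$.
Then $T_{\tau} + T_{\xi} = u_{\sigma}$: the advection term cancels and the PDE becomes the heat equation $u_{\sigma} = \frac{1}{2}u_{\eta\eta}$ on $\eta \in \mathbb{R}$.
Initial data: $u(\eta,0) = T(\eta,0) = 2 \sin(\eta) + \sin(3 \eta)$.
On $\eta \in \mathbb{R}$ each mode satisfies $(\sin(n\eta))'' = -n^2 \sin(n\eta)$, so $e^{-n^2\sigma/2} \sin(n\eta)$ solves the heat equation; by superposition $u(\eta,\sigma) = \sum c_n e^{-n^2\sigma/2} \sin(n\eta)$.
Reading off the coefficients: $c_1=2, c_3=1$, so $u(\eta,\sigma) = 2 e^{-\sigma/2} \sin(\eta) + e^{-9 \sigma/2} \sin(3 \eta)$.
Substituting back $\eta = \xi - \tau$, $\sigma = \tau$: $T(\xi,\tau) = u(\xi - \tau, \tau)$.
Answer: $T(\xi, \tau) = -2 e^{-\tau/2} \sin(\tau - \xi) -  e^{-9 \tau/2} \sin(3 \tau - 3 \xi)$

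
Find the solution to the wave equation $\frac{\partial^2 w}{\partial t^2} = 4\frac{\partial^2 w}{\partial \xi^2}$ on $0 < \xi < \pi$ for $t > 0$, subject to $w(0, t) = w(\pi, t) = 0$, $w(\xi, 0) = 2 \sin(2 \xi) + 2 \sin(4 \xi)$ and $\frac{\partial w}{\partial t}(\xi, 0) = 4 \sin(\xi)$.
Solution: Separating variables: $w = \sum [A_n \cos(\omega_n t) + B_n \sin(\omega_n t)] \sin(n\xi)$, $\omega_n = 2n$. From ICs ($B_n$ = velocity coefficient / $\omega_n$): $A_2=2, A_4=2, B_1=2$.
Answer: $w(\xi, t) = 2 \sin(\xi) \sin(2 t) + 2 \sin(2 \xi) \cos(4 t) + 2 \sin(4 \xi) \cos(8 t)$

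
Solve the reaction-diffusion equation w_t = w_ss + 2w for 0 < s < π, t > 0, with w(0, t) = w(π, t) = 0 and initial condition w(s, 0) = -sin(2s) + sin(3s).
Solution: Substitute w = exp(2t)u, i.e. u = exp(-2t)w.
By the product rule, w_t = exp(2t)(u_t + 2u), w_ss = exp(2t)u_ss.
Substituting into the PDE and dividing by exp(2t): u_t + 2u = u_ss + 2u.
The lower-order terms cancel, leaving the standard heat equation u_t = u_ss.
Initial data for u: u(s,0) = w(s,0) = -sin(2s) + sin(3s). The boundary conditions carry over: u(0,t) = u(π,t) = 0.
Solve for u:
  Using separation of variables u = X(s)T(t):
  Eigenfunctions: sin(ns), n = 1, 2, 3, ...
  General solution: u(s, t) = Σ c_n sin(ns) exp(-n² t)
  Matching u(s,0) = -sin(2s) + sin(3s) term by term: c_2=-1, c_3=1.
Hence u(s,t) = -exp(-4t)sin(2s) + exp(-9t)sin(3s).
Transform back: w(s,t) = exp(2t)u(s,t).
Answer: w(s, t) = -exp(-2t)sin(2s) + exp(-7t)sin(3s)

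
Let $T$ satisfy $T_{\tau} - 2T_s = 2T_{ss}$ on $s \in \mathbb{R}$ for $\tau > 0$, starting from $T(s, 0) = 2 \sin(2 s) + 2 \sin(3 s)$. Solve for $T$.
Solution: Change to a moving frame: let $\eta = s + 2\tau$, $\sigma = \tau$ and write $T(s,\tau) = u(\eta,\sigma)$.
By the chain rule $T_{\tau} = u_{\sigma} + 2u_{\eta}$, $T_s = u_{\eta}$, $T_{ss} = u_{\eta\eta}$.
Then $T_{\tau} - 2T_s = u_{\sigma}$: the advection term cancels and the PDE becomes the heat equation $u_{\sigma} = 2u_{\eta\eta}$ on $\eta \in \mathbb{R}$.
Initial data: $u(\eta,0) = T(\eta,0) = 2 \sin(2 \eta) + 2 \sin(3 \eta)$.
On $\eta \in \mathbb{R}$ each mode satisfies $(\sin(n\eta))'' = -n^2 \sin(n\eta)$, so $e^{-2n^2\sigma} \sin(n\eta)$ solves the heat equation; by superposition $u(\eta,\sigma) = \sum c_n e^{-2n^2\sigma} \sin(n\eta)$.
Reading off the coefficients: $c_2=2, c_3=2$, so $u(\eta,\sigma) = 2 e^{-8 \sigma} \sin(2 \eta) + 2 e^{-18 \sigma} \sin(3 \eta)$.
Substituting back $\eta = s + 2\tau$, $\sigma = \tau$: $T(s,\tau) = u(s + 2\tau, \tau)$.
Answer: $T(s, \tau) = 2 e^{-8 \tau} \sin(4 \tau + 2 s) + 2 e^{-18 \tau} \sin(6 \tau + 3 s)$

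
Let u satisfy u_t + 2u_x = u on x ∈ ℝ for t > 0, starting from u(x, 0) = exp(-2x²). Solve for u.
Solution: Substitute u = exp(t)w, i.e. w = exp(-t)u.
By the product rule, u_t = exp(t)(w_t + w), u_x = exp(t)w_x.
Substituting into the PDE and dividing by exp(t): w_t + w + 2w_x = w.
The lower-order terms cancel, leaving the standard advection equation w_t + 2w_x = 0.
Initial data for w: w(x,0) = u(x,0) = exp(-2x²).
Solve for w:
  By method of characteristics (waves move right with speed 2):
  Along characteristics x - 2t = const, w is constant, so w(x,t) = f(x - 2t) with f = w(·, 0).
Hence w(x,t) = exp(-2(-2t + x)²).
Transform back: u(x,t) = exp(t)w(x,t).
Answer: u(x, t) = exp(t)exp(-2(-2t + x)²)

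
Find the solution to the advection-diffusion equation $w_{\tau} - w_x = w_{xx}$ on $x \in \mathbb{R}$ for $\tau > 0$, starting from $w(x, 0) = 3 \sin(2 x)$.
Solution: Moving frame: $\eta = x + \tau$, $\sigma = \tau$, $w = u(\eta,\sigma)$, so $w_{\tau} = u_{\sigma} + u_{\eta}$ and $w_{xx} = u_{\eta\eta}$.
Hence $w_{\tau} - w_x = u_{\sigma}$ and the PDE becomes the heat equation $u_{\sigma} = u_{\eta\eta}$ on $\eta \in \mathbb{R}$.
Initial data: $u(\eta,0) = w(\eta,0) = 3 \sin(2 \eta)$. Each mode $\sin(n\eta)$ decays as $e^{-n^2\sigma}$ on $\mathbb{R}$, so $u(\eta,\sigma) = \sum c_n e^{-n^2\sigma} \sin(n\eta)$ with $c_2=3$: $u(\eta,\sigma) = 3 e^{-4 \sigma} \sin(2 \eta)$.
Substituting back: $w(x,\tau) = u(x + \tau, \tau)$.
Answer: $w(x, \tau) = 3 e^{-4 \tau} \sin(2 \tau + 2 x)$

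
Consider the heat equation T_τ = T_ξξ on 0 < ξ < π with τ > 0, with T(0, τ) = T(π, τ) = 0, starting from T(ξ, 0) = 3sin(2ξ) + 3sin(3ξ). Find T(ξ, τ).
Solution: Separating variables: T = Σ c_n exp(-n²τ) sin(nξ). From T(ξ,0) = 3sin(2ξ) + 3sin(3ξ): c_2=3, c_3=3.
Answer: T(ξ, τ) = 3exp(-4τ)sin(2ξ) + 3exp(-9τ)sin(3ξ)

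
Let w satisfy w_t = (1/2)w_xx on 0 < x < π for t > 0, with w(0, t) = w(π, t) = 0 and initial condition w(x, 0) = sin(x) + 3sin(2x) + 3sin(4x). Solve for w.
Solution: Separating variables: w = Σ c_n exp(-n²t/2) sin(nx). From w(x,0) = sin(x) + 3sin(2x) + 3sin(4x): c_1=1, c_2=3, c_4=3.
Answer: w(x, t) = 3exp(-2t)sin(2x) + 3exp(-8t)sin(4x) + exp(-t/2)sin(x)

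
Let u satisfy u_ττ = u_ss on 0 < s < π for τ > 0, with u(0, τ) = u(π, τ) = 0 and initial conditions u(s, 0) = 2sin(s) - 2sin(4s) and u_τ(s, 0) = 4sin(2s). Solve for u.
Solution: Separating variables: u = Σ [A_n cos(ω_n τ) + B_n sin(ω_n τ)] sin(ns), ω_n = n. From ICs (B_n = velocity coefficient / ω_n): A_1=2, A_4=-2, B_2=2.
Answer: u(s, τ) = 2sin(s)cos(τ) + 2sin(2s)sin(2τ) - 2sin(4s)cos(4τ)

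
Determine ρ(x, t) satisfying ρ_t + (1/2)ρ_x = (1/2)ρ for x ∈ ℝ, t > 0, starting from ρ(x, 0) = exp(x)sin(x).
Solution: Substitute ρ = exp(x)u.
Then ρ_x = exp(x)(u_x + u), ρ_t = exp(x)u_t; substituting and dividing by exp(x), the lower-order terms cancel: u_t + (1/2)u_x = 0 (standard advection equation).
Data for u: u(x,0) = exp(-x)ρ(x,0) = sin(x).
By characteristics (dx/dt = 1/2), u(x,t) = f(x - (1/2)t) with f = u(·, 0).
So u(x,t) = -sin(t/2 - x), and ρ(x,t) = exp(x)u(x,t).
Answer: ρ(x, t) = -exp(x)sin(t/2 - x)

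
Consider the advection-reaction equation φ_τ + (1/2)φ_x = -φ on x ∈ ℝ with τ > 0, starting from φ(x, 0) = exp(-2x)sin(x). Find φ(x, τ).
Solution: Substitute φ = exp(-2x)u.
Then φ_x = exp(-2x)(u_x - 2u), φ_τ = exp(-2x)u_τ; substituting and dividing by exp(-2x), the lower-order terms cancel: u_τ + (1/2)u_x = 0 (standard advection equation).
Data for u: u(x,0) = exp(2x)φ(x,0) = sin(x).
By characteristics (dx/dτ = 1/2), u(x,τ) = f(x - (1/2)τ) with f = u(·, 0).
So u(x,τ) = sin(x - τ/2), and φ(x,τ) = exp(-2x)u(x,τ).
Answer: φ(x, τ) = exp(-2x)sin(x - τ/2)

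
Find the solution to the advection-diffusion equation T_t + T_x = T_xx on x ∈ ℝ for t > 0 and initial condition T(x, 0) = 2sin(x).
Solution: Change to a moving frame: let η = x - t, σ = t and write T(x,t) = u(η,σ).
By the chain rule T_t = u_σ - u_η, T_x = u_η, T_xx = u_ηη.
Then T_t + T_x = u_σ: the advection term cancels and the PDE becomes the heat equation u_σ = u_ηη on η ∈ ℝ.
Initial data: u(η,0) = T(η,0) = 2sin(η).
On η ∈ ℝ each mode satisfies (sin(nη))″ = -n² sin(nη), so exp(-n²σ) sin(nη) solves the heat equation; by superposition u(η,σ) = Σ c_n exp(-n²σ) sin(nη).
Reading off the coefficients: c_1=2, so u(η,σ) = 2exp(-σ)sin(η).
Substituting back η = x - t, σ = t: T(x,t) = u(x - t, t).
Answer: T(x, t) = -2exp(-t)sin(t - x)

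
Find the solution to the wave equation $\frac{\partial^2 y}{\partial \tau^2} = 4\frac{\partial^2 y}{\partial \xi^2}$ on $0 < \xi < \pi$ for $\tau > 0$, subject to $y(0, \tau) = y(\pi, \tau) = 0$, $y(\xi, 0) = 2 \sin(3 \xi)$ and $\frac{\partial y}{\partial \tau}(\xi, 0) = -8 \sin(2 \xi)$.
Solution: Separating variables: $y = \sum [A_n \cos(\omega_n \tau) + B_n \sin(\omega_n \tau)] \sin(n\xi)$, $\omega_n = 2n$. From ICs ($B_n$ = velocity coefficient / $\omega_n$): $A_3=2, B_2=-2$.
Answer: $y(\xi, \tau) = -2 \sin(4 \tau) \sin(2 \xi) + 2 \sin(3 \xi) \cos(6 \tau)$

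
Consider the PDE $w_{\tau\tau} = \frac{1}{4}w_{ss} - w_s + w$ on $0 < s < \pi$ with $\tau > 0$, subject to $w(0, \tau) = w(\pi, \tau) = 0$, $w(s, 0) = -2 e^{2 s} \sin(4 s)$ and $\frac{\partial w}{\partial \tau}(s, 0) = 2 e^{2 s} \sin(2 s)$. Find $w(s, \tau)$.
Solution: Substitute $w = e^{2s}u$.
Then $w_s = e^{2s}(u_s + 2u)$, $w_{ss} = e^{2s}(u_{ss} + 4u_s + 4u)$, $w_{\tau\tau} = e^{2s}u_{\tau\tau}$; substituting and dividing by $e^{2s}$, the lower-order terms cancel: $u_{\tau\tau} = \frac{1}{4}u_{ss}$ (standard wave equation).
Data for $u$: $u(s,0) = e^{-2s}w(s,0) = -2 \sin(4 s)$; $u_{\tau}(s,0) = e^{-2s}w_{\tau}(s,0) = 2 \sin(2 s)$. The boundary conditions carry over: $u(0,\tau) = u(\pi,\tau) = 0$.
Separating variables: $u = \sum [A_n \cos(\omega_n \tau) + B_n \sin(\omega_n \tau)] \sin(ns)$, $\omega_n = n/2$. From ICs ($B_n$ = velocity coefficient / $\omega_n$): $A_4=-2, B_2=2$.
So $u(s,\tau) = 2 \sin(2 s) \sin(\tau) - 2 \sin(4 s) \cos(2 \tau)$, and $w(s,\tau) = e^{2s}u(s,\tau)$.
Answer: $w(s, \tau) = 2 e^{2 s} \sin(\tau) \sin(2 s) - 2 e^{2 s} \sin(4 s) \cos(2 \tau)$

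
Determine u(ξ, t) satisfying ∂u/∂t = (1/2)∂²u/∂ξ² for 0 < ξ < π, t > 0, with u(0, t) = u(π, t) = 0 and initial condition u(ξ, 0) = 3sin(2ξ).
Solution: Separating variables: u = Σ c_n exp(-n²t/2) sin(nξ). From u(ξ,0) = 3sin(2ξ): c_2=3.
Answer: u(ξ, t) = 3exp(-2t)sin(2ξ)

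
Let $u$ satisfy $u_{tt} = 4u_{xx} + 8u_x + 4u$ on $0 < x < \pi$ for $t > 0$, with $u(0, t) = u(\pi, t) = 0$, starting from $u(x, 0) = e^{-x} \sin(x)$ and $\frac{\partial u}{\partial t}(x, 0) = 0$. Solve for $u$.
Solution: Substitute $u = e^{-x}w$.
Then $u_x = e^{-x}(w_x - w)$, $u_{xx} = e^{-x}(w_{xx} - 2w_x + w)$, $u_{tt} = e^{-x}w_{tt}$; substituting and dividing by $e^{-x}$, the lower-order terms cancel: $w_{tt} = 4w_{xx}$ (standard wave equation).
Data for $w$: $w(x,0) = e^{x}u(x,0) = \sin(x)$; $w_t(x,0) = e^{x}u_t(x,0) = 0$. The boundary conditions carry over: $w(0,t) = w(\pi,t) = 0$.
Separating variables: $w = \sum [A_n \cos(\omega_n t) + B_n \sin(\omega_n t)] \sin(nx)$, $\omega_n = 2n$. From ICs: $A_1=1$.
So $w(x,t) = \sin(x) \cos(2 t)$, and $u(x,t) = e^{-x}w(x,t)$.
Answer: $u(x, t) = e^{-x} \sin(x) \cos(2 t)$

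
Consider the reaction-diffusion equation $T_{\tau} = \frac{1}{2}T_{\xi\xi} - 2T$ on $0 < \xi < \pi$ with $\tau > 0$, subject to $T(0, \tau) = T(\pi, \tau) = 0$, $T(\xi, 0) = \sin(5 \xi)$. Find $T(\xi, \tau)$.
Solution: Substitute $T = e^{-2\tau}u$, i.e. $u = e^{2\tau}T$.
By the product rule, $T_{\tau} = e^{-2\tau}(u_{\tau} - 2u)$, $T_{\xi\xi} = e^{-2\tau}u_{\xi\xi}$.
Substituting into the PDE and dividing by $e^{-2\tau}$: $u_{\tau} - 2u = \frac{1}{2}u_{\xi\xi} - 2u$.
The lower-order terms cancel, leaving the standard heat equation $u_{\tau} = \frac{1}{2}u_{\xi\xi}$.
Initial data for $u$: $u(\xi,0) = T(\xi,0) = \sin(5 \xi)$. The boundary conditions carry over: $u(0,\tau) = u(\pi,\tau) = 0$.
Solve for $u$:
  Using separation of variables $u = X(\xi)G(\tau)$:
  Eigenfunctions: $\sin(n\xi)$, $n = 1, 2, 3, \ldots$
  General solution: $u(\xi, \tau) = \sum c_n \sin(n\xi) e^{-n^2 \tau/2}$
  Matching $u(\xi,0) = \sin(5 \xi)$ term by term: $c_5=1$.
Hence $u(\xi,\tau) = e^{-25 \tau/2} \sin(5 \xi)$.
Transform back: $T(\xi,\tau) = e^{-2\tau}u(\xi,\tau)$.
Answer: $T(\xi, \tau) = e^{-29 \tau/2} \sin(5 \xi)$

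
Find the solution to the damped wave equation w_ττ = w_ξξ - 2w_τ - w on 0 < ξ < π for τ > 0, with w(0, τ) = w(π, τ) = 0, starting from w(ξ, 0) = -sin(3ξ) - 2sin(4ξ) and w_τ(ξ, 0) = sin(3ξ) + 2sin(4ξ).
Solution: Substitute w = exp(-τ)u.
Then w_τ = exp(-τ)(u_τ - u), w_ττ = exp(-τ)(u_ττ - 2u_τ + u), w_ξξ = exp(-τ)u_ξξ; substituting and dividing by exp(-τ), the lower-order terms cancel: u_ττ = u_ξξ (standard wave equation).
Data for u: u(ξ,0) = w(ξ,0) = -sin(3ξ) - 2sin(4ξ); u_τ(ξ,0) = w_τ(ξ,0) + w(ξ,0) = 0. The boundary conditions carry over: u(0,τ) = u(π,τ) = 0.
Separating variables: u = Σ [A_n cos(ω_n τ) + B_n sin(ω_n τ)] sin(nξ), ω_n = n. From ICs: A_3=-1, A_4=-2.
So u(ξ,τ) = -sin(3ξ)cos(3τ) - 2sin(4ξ)cos(4τ), and w(ξ,τ) = exp(-τ)u(ξ,τ).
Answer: w(ξ, τ) = -exp(-τ)sin(3ξ)cos(3τ) - 2exp(-τ)sin(4ξ)cos(4τ)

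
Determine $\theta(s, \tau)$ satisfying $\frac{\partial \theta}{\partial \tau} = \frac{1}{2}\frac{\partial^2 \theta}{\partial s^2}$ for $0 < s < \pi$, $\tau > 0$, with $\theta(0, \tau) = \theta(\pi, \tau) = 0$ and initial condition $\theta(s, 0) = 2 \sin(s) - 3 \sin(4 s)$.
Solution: Using separation of variables $\theta = X(s)G(\tau)$:
Eigenfunctions: $\sin(ns)$, $n = 1, 2, 3, \ldots$
General solution: $\theta(s, \tau) = \sum c_n \sin(ns) e^{-n^2 \tau/2}$
Matching $\theta(s,0) = 2 \sin(s) - 3 \sin(4 s)$ term by term: $c_1=2, c_4=-3$.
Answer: $\theta(s, \tau) = -3 e^{-8 \tau} \sin(4 s) + 2 e^{-\tau/2} \sin(s)$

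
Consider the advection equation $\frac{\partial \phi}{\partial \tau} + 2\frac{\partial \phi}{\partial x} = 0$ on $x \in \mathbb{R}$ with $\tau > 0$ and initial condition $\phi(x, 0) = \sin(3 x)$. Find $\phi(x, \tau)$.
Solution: By method of characteristics (waves move right with speed 2):
Along characteristics $x - 2\tau =$ const, $\phi$ is constant, so $\phi(x,\tau) = f(x - 2\tau)$ with $f = \phi( \cdot , 0)$.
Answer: $\phi(x, \tau) = - \sin(6 \tau - 3 x)$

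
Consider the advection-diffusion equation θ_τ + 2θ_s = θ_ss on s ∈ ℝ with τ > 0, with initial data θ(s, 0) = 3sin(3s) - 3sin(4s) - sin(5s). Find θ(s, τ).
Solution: Change to a moving frame: let η = s - 2τ, σ = τ and write θ(s,τ) = u(η,σ).
By the chain rule θ_τ = u_σ - 2u_η, θ_s = u_η, θ_ss = u_ηη.
Then θ_τ + 2θ_s = u_σ: the advection term cancels and the PDE becomes the heat equation u_σ = u_ηη on η ∈ ℝ.
Initial data: u(η,0) = θ(η,0) = 3sin(3η) - 3sin(4η) - sin(5η).
On η ∈ ℝ each mode satisfies (sin(nη))″ = -n² sin(nη), so exp(-n²σ) sin(nη) solves the heat equation; by superposition u(η,σ) = Σ c_n exp(-n²σ) sin(nη).
Reading off the coefficients: c_3=3, c_4=-3, c_5=-1, so u(η,σ) = 3exp(-9σ)sin(3η) - 3exp(-16σ)sin(4η) - exp(-25σ)sin(5η).
Substituting back η = s - 2τ, σ = τ: θ(s,τ) = u(s - 2τ, τ).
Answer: θ(s, τ) = 3exp(-9τ)sin(3s - 6τ) - 3exp(-16τ)sin(4s - 8τ) - exp(-25τ)sin(5s - 10τ)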